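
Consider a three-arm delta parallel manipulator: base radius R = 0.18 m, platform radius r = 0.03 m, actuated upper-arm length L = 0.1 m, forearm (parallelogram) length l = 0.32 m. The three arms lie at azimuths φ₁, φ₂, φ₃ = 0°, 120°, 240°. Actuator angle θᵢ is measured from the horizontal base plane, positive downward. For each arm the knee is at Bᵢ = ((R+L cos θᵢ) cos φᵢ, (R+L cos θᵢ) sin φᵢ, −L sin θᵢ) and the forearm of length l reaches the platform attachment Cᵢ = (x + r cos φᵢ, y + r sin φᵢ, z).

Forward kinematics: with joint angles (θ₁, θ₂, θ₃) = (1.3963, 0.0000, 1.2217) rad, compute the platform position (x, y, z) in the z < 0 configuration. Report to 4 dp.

φ1=0.0°: virtual centre (0.1674, 0.0000, -0.0985), radius l
φ2=120.0°: virtual centre (-0.1250, 0.2165, 0.0000), radius l
φ3=240.0°: virtual centre (-0.0921, -0.1595, -0.0940), radius l
|S₂|²−|S₁|² = 0.0248;  |S₃|²−|S₁|² = 0.0051
linear system: -0.5847x+0.4330y = 0.0248−0.1970z; -0.5189x+-0.3191y = 0.0051−0.0090z
det = 0.4113;  x = -0.0246+0.1623z,  y = 0.0241+-0.2357z
quadratic in z: (1.0819)z²+(0.1233)z+(-0.0553)=0, √Δ=0.5045 → z ∈ {-0.2901, 0.1761}; z = -0.2901 (taking z<0)
x = -0.0716, y = 0.0925

(-0.0716, 0.0925, -0.2901)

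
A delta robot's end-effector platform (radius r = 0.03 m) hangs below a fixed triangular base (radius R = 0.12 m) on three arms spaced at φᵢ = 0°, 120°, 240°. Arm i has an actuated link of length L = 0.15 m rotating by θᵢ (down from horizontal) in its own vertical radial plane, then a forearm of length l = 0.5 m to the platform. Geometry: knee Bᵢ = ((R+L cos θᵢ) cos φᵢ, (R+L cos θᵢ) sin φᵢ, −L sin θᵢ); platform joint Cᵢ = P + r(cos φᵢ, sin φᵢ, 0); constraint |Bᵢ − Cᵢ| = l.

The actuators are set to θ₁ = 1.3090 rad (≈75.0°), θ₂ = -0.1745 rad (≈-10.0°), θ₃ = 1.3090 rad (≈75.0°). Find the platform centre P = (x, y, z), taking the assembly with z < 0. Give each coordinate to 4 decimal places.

S1 = (0.1288·cos0.0°, 0.1288·sin0.0°, -0.1449) = (0.1288, 0.0000, -0.1449)
S2 = (0.2377·cos120.0°, 0.2377·sin120.0°, 0.0260) = (-0.1189, 0.2059, 0.0260)
S3 = (0.1288·cos240.0°, 0.1288·sin240.0°, -0.1449) = (-0.0644, -0.1116, -0.1449)
eliminate P² terms by subtracting sphere 1 from 2 and 3
[-0.4954 0.4117 0.3419]·P = 0.0196;  [-0.3865 -0.2231 0.0000]·P = 0.0000
det = 0.2697;  x = -0.0162+0.2829z,  y = 0.0281+-0.4900z
into |P−S₁|² = l²: 1.3201z² + 0.1802z + -0.2072 = 0;  Δ = 1.1264;  z = -0.4703 or 0.3338 → z<0 root = -0.4703
x = -0.1492, y = 0.2585

(-0.1492, 0.2585, -0.4703)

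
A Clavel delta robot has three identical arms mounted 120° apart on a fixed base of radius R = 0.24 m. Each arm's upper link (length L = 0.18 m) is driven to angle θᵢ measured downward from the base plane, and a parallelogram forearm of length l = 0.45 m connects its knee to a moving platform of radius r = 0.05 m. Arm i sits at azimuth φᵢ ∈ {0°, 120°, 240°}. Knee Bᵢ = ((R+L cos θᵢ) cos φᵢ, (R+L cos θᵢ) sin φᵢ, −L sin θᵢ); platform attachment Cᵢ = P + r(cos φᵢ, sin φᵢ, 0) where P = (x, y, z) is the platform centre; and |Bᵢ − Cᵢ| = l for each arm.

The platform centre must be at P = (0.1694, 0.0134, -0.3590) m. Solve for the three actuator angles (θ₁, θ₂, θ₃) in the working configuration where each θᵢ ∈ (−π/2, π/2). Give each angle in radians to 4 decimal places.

θ₁ = -0.2618, θ₂ = 0.9599, θ₃ = 1.0470

arm 1 (φ=0.0°): x'=0.1694, y'=0.0134
  A cos θ + B sin θ = C:  0.0206·cos θ + -0.3590·sin θ = 0.1128
  θ1 = atan2(B,A) + arccos(C/0.3596) = -0.2618
φ2=120.0° → target in arm frame (-0.0731, -0.1534)
  e−x'=0.2631;  (l²−L²−(e−x')²−y'²−z²)/2L = -0.1431
  √(A²+B²)=0.4451;  θ2 = -0.9384+1.8982 ≈ 0.9599
φ3=240.0° → target in arm frame (-0.0963, 0.1400)
  A cos θ + B sin θ = C:  0.2863·cos θ + -0.3590·sin θ = -0.1676
  √(A²+B²)=0.4592;  θ3 = -0.8976+1.9445 ≈ 1.0470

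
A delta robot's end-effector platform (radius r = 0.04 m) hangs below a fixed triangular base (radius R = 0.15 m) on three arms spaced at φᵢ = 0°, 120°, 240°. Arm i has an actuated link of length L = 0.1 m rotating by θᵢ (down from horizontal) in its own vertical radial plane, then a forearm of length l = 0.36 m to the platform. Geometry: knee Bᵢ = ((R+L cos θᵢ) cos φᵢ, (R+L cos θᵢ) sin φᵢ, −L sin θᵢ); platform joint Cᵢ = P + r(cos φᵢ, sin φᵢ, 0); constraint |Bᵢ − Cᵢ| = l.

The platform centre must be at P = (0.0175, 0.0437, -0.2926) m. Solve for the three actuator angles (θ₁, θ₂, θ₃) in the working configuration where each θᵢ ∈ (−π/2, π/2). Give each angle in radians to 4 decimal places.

θ₁ = -0.0871, θ₂ = -0.1740, θ₃ = 0.3490

φ1=0.0° → target in arm frame (0.0175, 0.0437)
  A=0.0925, B=-0.2926, C=(l²−L²−A²−y'²−z²)/(2L)=0.1176
  γ=atan2(-0.2926,0.0925)=-1.2646;  ψ=arccos(0.3832)=1.1775;  θ1=γ+ψ≈-0.0871
arm 2 (φ=120.0°): x'=0.0291, y'=-0.0370
  A=0.0809, B=-0.2926, C=(l²−L²−A²−y'²−z²)/(2L)=0.1304
  √(A²+B²)=0.3036;  θ2 = -1.3010+1.1270 ≈ -0.1740
φ3=240.0° → target in arm frame (-0.0466, -0.0067)
  A cos θ + B sin θ = C:  0.1566·cos θ + -0.2926·sin θ = 0.0471
  γ=atan2(-0.2926,0.1566)=-1.0794;  ψ=arccos(0.1419)=1.4284;  θ3=γ+ψ≈0.3490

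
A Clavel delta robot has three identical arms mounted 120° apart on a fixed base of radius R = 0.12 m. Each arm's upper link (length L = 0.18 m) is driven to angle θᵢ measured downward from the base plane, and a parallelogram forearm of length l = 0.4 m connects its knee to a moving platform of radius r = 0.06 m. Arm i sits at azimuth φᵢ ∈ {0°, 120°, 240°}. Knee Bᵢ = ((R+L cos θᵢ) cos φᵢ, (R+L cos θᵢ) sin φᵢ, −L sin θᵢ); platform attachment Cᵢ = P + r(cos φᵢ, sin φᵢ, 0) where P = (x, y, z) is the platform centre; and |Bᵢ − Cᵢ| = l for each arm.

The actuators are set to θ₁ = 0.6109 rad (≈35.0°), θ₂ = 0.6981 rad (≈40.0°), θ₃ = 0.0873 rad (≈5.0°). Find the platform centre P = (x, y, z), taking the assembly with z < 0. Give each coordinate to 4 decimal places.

(-0.0429, -0.1087, -0.3957)

arm 1 at φ=0.0°: ρ1 = 0.2074;  O1 = (0.2074, 0.0000, -0.1032)
φ2=120.0°: virtual centre (-0.0989, 0.1714, -0.1157), radius l
arm 3 at φ=240.0°: ρ3 = 0.2393;  O3 = (-0.1197, -0.2073, -0.0157)
|O₂|²−|O₁|² = -0.0011;  |O₃|²−|O₁|² = 0.0038
plane₁₂: -0.6128x+0.3428y+-0.0249z = -0.0011
Cramer: x(z) = -0.0017+0.1039z;  y(z) = -0.0065+0.2584z
quadratic in z: (1.0776)z²+(0.1597)z+(-0.1055)=0, √Δ=0.6931 → z ∈ {-0.3957, 0.2475}; z = -0.3957 (taking z<0)
x = -0.0429, y = -0.1087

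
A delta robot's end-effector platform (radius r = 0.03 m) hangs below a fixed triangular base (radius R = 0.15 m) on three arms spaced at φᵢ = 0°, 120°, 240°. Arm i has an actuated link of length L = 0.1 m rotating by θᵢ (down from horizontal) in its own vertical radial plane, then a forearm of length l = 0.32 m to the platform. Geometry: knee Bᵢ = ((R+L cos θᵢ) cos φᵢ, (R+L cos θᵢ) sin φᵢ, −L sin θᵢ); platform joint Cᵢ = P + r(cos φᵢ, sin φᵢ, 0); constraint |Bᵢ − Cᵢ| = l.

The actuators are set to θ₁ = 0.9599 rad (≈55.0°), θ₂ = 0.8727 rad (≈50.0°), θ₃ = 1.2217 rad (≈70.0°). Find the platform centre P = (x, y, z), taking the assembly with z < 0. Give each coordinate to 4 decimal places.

S1 = (0.1774·cos0.0°, 0.1774·sin0.0°, -0.0819) = (0.1774, 0.0000, -0.0819)
arm 2 at φ=120.0°: e+L cos θ2 = 0.1843;  S2 = (-0.0921, 0.1596, -0.0766)
φ3=240.0°: virtual centre (-0.0771, -0.1335, -0.0940), radius l
|S₂|²−|S₁|² = 0.0017;  |S₃|²−|S₁|² = -0.0056
[-0.5390 0.3192 0.0106]·P = 0.0017;  [-0.5089 -0.2671 -0.0241]·P = -0.0056
Cramer: x(z) = 0.0043-0.0159z;  y(z) = 0.0125-0.0600z
quadratic in z: (1.0039)z²+(0.1678)z+(-0.0656)=0, √Δ=0.5400 → z ∈ {-0.3525, 0.1854}; z = -0.3525 (taking z<0)
x = 0.0099, y = 0.0337

(0.0099, 0.0337, -0.3525)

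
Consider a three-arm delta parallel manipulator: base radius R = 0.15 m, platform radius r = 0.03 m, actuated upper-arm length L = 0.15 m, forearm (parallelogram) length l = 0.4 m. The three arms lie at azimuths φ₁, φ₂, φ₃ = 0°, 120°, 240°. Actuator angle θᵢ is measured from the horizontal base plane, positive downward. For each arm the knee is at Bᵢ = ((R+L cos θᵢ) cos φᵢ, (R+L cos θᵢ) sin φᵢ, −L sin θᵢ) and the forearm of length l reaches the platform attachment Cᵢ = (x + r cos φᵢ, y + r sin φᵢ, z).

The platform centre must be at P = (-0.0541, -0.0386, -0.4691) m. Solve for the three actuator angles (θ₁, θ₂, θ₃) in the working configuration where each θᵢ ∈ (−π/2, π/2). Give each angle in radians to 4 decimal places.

arm 1 (φ=0.0°): x'=-0.0541, y'=-0.0386
  A=0.1741, B=-0.4691, C=(l²−L²−A²−y'²−z²)/(2L)=-0.3812
  √(A²+B²)=0.5004;  θ1 = -1.2154+2.4369 ≈ 1.2215
arm 2 (φ=120.0°): x'=-0.0064, y'=0.0662
  A cos θ + B sin θ = C:  0.1264·cos θ + -0.4691·sin θ = -0.3430
  γ=atan2(-0.4691,0.1264)=-1.3076;  ψ=arccos(-0.7060)=2.3547;  θ2=γ+ψ≈1.0470
φ3=240.0° → target in arm frame (0.0605, -0.0276)
  A cos θ + B sin θ = C:  0.0595·cos θ + -0.4691·sin θ = -0.2895
  θ3 = atan2(B,A) + arccos(C/0.4729) = 0.7851

θ₁ = 1.2215, θ₂ = 1.0470, θ₃ = 0.7851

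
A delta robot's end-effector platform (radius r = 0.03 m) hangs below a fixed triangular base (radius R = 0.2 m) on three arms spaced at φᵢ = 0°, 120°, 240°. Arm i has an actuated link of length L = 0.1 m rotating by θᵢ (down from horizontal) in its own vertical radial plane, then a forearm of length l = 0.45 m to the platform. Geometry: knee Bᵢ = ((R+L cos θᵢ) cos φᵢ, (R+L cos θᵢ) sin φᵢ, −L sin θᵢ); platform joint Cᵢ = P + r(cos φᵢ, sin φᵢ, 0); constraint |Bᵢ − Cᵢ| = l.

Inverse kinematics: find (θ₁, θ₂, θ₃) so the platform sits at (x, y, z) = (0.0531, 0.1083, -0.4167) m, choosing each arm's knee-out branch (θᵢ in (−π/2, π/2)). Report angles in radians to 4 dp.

θ₁ = 0.3491, θ₂ = 0.2619, θ₃ = 1.3094

arm 1 (φ=0.0°): x'=0.0531, y'=0.1083
  A=0.1169, B=-0.4167, C=(l²−L²−A²−y'²−z²)/(2L)=-0.0327
  √(A²+B²)=0.4328;  θ1 = -1.2973+1.6463 ≈ 0.3491
rotate P by −φ2: (0.0672, -0.1001, -0.4167)
  A cos θ + B sin θ = C:  0.1028·cos θ + -0.4167·sin θ = -0.0086
  γ=atan2(-0.4167,0.1028)=-1.3290;  ψ=arccos(-0.0201)=1.5909;  θ2=γ+ψ≈0.2619
arm 3 (φ=240.0°): x'=-0.1203, y'=-0.0082
  A cos θ + B sin θ = C:  0.2903·cos θ + -0.4167·sin θ = -0.3275
  θ3 = atan2(B,A) + arccos(C/0.5079) = 1.3094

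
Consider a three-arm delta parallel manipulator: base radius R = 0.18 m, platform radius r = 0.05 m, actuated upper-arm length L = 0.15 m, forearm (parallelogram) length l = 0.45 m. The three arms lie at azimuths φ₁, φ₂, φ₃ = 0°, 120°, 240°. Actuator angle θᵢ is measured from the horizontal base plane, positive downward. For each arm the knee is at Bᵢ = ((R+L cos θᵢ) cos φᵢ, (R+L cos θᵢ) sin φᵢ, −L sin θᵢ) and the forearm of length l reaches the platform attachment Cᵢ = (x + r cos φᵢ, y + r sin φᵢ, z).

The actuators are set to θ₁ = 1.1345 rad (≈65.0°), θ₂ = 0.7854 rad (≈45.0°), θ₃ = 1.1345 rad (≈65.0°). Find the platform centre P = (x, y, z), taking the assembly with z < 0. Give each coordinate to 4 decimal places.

(-0.0318, 0.0550, -0.5217)

φ1=0.0°: virtual centre (0.1934, 0.0000, -0.1359), radius l
O2 = (0.2361·cos120.0°, 0.2361·sin120.0°, -0.1061) = (-0.1180, 0.2044, -0.1061)
φ3=240.0°: virtual centre (-0.0967, -0.1675, -0.1359), radius l
|O₂|²−|O₁|² = 0.0111;  |O₃|²−|O₁|² = 0.0000
linear system: -0.6228x+0.4089y = 0.0111−0.0598z; -0.5802x+-0.3350y = 0.0000−0.0000z
det = 0.4458;  x = -0.0083+0.0449z,  y = 0.0144+-0.0778z
into |P−O₁|² = l²: 1.0081z² + 0.2515z + -0.1431 = 0;  Δ = 0.6404;  z = -0.5217 or 0.2721 → z<0 root = -0.5217
x = -0.0318, y = 0.0550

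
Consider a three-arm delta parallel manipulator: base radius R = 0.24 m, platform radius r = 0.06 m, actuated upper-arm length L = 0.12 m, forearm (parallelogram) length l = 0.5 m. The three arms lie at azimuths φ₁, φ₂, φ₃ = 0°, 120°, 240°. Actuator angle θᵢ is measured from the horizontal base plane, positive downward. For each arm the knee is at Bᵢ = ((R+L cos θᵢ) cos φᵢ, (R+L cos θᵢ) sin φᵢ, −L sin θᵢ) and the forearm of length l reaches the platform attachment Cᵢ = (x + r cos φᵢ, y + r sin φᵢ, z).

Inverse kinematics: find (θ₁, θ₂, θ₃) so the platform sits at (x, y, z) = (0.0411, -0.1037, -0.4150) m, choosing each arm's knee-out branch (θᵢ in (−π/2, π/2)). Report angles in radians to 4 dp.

θ₁ = 0.0001, θ₂ = 0.7858, θ₃ = -0.1745

φ1=0.0° → target in arm frame (0.0411, -0.1037)
  e−x'=0.1389;  (l²−L²−(e−x')²−y'²−z²)/2L = 0.1389
  θ1 = atan2(B,A) + arccos(C/0.4376) = 0.0001
arm 2 (φ=120.0°): x'=-0.1104, y'=0.0163
  A=0.2904, B=-0.4150, C=(l²−L²−A²−y'²−z²)/(2L)=-0.0883
  √(A²+B²)=0.5065;  θ2 = -0.9603+1.7461 ≈ 0.7858
φ3=240.0° → target in arm frame (0.0693, 0.0874)
  e−x'=0.1107;  (l²−L²−(e−x')²−y'²−z²)/2L = 0.1811
  θ3 = atan2(B,A) + arccos(C/0.4295) = -0.1745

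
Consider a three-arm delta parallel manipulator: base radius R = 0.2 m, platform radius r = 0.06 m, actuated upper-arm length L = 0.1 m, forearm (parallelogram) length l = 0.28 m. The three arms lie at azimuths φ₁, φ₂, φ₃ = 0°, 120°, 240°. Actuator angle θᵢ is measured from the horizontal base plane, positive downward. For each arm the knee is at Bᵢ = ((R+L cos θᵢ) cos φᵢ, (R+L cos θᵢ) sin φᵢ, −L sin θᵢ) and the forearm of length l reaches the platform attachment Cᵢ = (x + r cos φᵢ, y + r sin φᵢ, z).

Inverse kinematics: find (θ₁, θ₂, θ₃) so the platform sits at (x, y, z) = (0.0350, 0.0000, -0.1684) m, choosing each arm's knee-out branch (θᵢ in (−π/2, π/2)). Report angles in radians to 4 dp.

rotate P by −φ1: (0.0350, 0.0000, -0.1684)
  e−x'=0.1050;  (l²−L²−(e−x')²−y'²−z²)/2L = 0.1451
  γ=atan2(-0.1684,0.1050)=-1.0133;  ψ=arccos(0.7311)=0.7509;  θ1=γ+ψ≈-0.2624
rotate P by −φ2: (-0.0175, -0.0303, -0.1684)
  e−x'=0.1575;  (l²−L²−(e−x')²−y'²−z²)/2L = 0.0716
  √(A²+B²)=0.2306;  θ2 = -0.8188+1.2551 ≈ 0.4363
arm 3 (φ=240.0°): x'=-0.0175, y'=0.0303
  A cos θ + B sin θ = C:  0.1575·cos θ + -0.1684·sin θ = 0.0716
  √(A²+B²)=0.2306;  θ3 = -0.8188+1.2551 ≈ 0.4363

θ₁ = -0.2624, θ₂ = 0.4363, θ₃ = 0.4363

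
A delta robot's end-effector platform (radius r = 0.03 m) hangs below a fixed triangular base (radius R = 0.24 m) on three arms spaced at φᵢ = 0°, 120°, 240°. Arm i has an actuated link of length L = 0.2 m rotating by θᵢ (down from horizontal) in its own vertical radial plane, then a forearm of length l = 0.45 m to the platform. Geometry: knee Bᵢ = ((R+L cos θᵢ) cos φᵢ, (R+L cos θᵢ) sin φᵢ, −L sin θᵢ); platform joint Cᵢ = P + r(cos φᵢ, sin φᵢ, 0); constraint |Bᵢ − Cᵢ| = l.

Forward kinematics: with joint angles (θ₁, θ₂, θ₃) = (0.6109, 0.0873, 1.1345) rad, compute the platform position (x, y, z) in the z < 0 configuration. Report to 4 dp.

arm 1 at φ=0.0°: e+L cos θ1 = 0.3738;  S1 = (0.3738, 0.0000, -0.1147)
arm 2 at φ=120.0°: e+L cos θ2 = 0.4092;  S2 = (-0.2046, 0.3544, -0.0174)
φ3=240.0°: virtual centre (-0.1473, -0.2551, -0.1813), radius l
eliminate P² terms by subtracting sphere 1 from 2 and 3
plane₁₂: -1.1569x+0.7088y+0.1946z = 0.0149
Cramer: x(z) = 0.0121+0.0037z;  y(z) = 0.0407-0.2685z
quadratic in z: (1.0721)z²+(0.2049)z+(-0.0568)=0, √Δ=0.5344 → z ∈ {-0.3448, 0.1537}; z = -0.3448 (taking z<0)
x = 0.0108, y = 0.1332

(0.0108, 0.1332, -0.3448)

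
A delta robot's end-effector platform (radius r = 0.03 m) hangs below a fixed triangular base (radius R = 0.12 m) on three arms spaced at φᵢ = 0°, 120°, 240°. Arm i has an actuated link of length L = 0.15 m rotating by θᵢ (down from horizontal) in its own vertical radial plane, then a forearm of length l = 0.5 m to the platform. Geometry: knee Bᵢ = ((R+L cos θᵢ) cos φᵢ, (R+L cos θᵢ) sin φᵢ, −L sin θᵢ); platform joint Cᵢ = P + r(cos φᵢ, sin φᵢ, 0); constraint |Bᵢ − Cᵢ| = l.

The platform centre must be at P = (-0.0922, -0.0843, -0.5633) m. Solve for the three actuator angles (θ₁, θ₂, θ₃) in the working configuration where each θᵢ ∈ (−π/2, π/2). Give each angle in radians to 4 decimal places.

θ₁ = 1.1349, θ₂ = 0.9603, θ₃ = 0.5237

φ1=0.0° → target in arm frame (-0.0922, -0.0843)
  A=0.1822, B=-0.5633, C=(l²−L²−A²−y'²−z²)/(2L)=-0.4337
  θ1 = atan2(B,A) + arccos(C/0.5920) = 1.1349
arm 2 (φ=120.0°): x'=-0.0269, y'=0.1220
  A cos θ + B sin θ = C:  0.1169·cos θ + -0.5633·sin θ = -0.3945
  √(A²+B²)=0.5753;  θ2 = -1.3662+2.3265 ≈ 0.9603
rotate P by −φ3: (0.1191, -0.0377, -0.5633)
  A cos θ + B sin θ = C:  -0.0291·cos θ + -0.5633·sin θ = -0.3069
  √(A²+B²)=0.5641;  θ3 = -1.6224+2.1461 ≈ 0.5237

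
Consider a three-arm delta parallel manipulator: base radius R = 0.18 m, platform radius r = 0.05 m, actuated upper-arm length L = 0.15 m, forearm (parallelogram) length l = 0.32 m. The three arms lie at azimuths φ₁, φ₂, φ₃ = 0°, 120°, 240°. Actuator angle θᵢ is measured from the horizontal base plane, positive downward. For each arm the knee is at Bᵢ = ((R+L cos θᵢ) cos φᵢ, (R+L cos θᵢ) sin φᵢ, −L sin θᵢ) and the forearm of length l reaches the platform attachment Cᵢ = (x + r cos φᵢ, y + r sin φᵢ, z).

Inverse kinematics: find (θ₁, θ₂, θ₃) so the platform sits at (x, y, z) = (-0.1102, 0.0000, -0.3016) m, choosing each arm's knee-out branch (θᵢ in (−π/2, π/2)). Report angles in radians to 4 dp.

θ₁ = 1.3091, θ₂ = 0.5236, θ₃ = 0.5236

φ1=0.0° → target in arm frame (-0.1102, 0.0000)
  e−x'=0.2402;  (l²−L²−(e−x')²−y'²−z²)/2L = -0.2292
  γ=atan2(-0.3016,0.2402)=-0.8982;  ψ=arccos(-0.5944)=2.2074;  θ1=γ+ψ≈1.3091
arm 2 (φ=120.0°): x'=0.0551, y'=0.0954
  A=0.0749, B=-0.3016, C=(l²−L²−A²−y'²−z²)/(2L)=-0.0859
  γ=atan2(-0.3016,0.0749)=-1.3274;  ψ=arccos(-0.2765)=1.8510;  θ2=γ+ψ≈0.5236
φ3=240.0° → target in arm frame (0.0551, -0.0954)
  A=0.0749, B=-0.3016, C=(l²−L²−A²−y'²−z²)/(2L)=-0.0859
  θ3 = atan2(B,A) + arccos(C/0.3108) = 0.5236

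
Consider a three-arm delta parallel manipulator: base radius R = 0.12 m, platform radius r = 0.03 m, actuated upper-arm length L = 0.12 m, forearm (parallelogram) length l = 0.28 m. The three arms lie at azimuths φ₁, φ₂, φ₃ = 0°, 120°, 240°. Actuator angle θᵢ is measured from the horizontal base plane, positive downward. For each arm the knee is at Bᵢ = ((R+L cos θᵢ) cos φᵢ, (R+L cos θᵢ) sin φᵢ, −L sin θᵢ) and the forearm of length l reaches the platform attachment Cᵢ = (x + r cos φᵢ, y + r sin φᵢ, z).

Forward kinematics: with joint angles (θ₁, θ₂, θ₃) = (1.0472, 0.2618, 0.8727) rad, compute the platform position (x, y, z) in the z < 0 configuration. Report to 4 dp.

φ1=0.0°: virtual centre (0.1500, 0.0000, -0.1039), radius l
arm 2 at φ=120.0°: ρ2 = 0.2059;  S2 = (-0.1030, 0.1783, -0.0311)
S3 = (0.1671·cos240.0°, 0.1671·sin240.0°, -0.0919) = (-0.0836, -0.1447, -0.0919)
|S₂|²−|S₁|² = 0.0101;  |S₃|²−|S₁|² = 0.0031
[-0.5059 0.3566 0.1457]·P = 0.0101;  [-0.4671 -0.2895 0.0240]·P = 0.0031
Cramer: x(z) = -0.0128+0.1621z;  y(z) = 0.0100-0.1787z
into |P−S₁|² = l²: 1.0582z² + 0.1515z + -0.0410 = 0;  Δ = 0.1964;  z = -0.2810 or 0.1378 → z<0 root = -0.2810
x = -0.0584, y = 0.0602

(-0.0584, 0.0602, -0.2810)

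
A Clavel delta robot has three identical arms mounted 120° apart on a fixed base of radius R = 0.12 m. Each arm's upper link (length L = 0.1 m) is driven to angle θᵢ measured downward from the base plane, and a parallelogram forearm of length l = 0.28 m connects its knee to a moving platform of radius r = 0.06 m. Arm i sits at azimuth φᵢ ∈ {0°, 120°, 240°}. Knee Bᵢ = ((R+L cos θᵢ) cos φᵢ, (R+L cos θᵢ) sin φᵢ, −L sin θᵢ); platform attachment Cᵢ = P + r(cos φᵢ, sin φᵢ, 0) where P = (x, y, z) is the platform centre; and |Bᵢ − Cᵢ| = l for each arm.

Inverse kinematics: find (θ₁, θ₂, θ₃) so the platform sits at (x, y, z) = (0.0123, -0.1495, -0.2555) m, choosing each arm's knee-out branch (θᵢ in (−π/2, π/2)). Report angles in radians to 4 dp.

θ₁ = 0.6111, θ₂ = 1.3095, θ₃ = -0.0869

rotate P by −φ1: (0.0123, -0.1495, -0.2555)
  A=0.0477, B=-0.2555, C=(l²−L²−A²−y'²−z²)/(2L)=-0.1075
  γ=atan2(-0.2555,0.0477)=-1.3862;  ψ=arccos(-0.4137)=1.9973;  θ1=γ+ψ≈0.6111
rotate P by −φ2: (-0.1356, 0.0641, -0.2555)
  A=0.1956, B=-0.2555, C=(l²−L²−A²−y'²−z²)/(2L)=-0.1963
  √(A²+B²)=0.3218;  θ2 = -0.9174+2.2268 ≈ 1.3095
arm 3 (φ=240.0°): x'=0.1233, y'=0.0854
  A cos θ + B sin θ = C:  -0.0633·cos θ + -0.2555·sin θ = -0.0409
  γ=atan2(-0.2555,-0.0633)=-1.8137;  ψ=arccos(-0.1554)=1.7269;  θ3=γ+ψ≈-0.0869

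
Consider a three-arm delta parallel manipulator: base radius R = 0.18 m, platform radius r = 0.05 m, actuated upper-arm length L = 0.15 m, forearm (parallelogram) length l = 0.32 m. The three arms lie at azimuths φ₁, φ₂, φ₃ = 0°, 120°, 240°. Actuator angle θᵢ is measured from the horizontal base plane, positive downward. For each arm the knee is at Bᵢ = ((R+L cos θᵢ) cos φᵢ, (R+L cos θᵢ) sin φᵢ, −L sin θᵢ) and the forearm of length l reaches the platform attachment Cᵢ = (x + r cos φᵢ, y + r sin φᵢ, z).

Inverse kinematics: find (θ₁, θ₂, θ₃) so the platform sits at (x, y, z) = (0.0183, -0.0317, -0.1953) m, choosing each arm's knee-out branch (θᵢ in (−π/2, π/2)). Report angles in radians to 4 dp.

arm 1 (φ=0.0°): x'=0.0183, y'=-0.0317
  A cos θ + B sin θ = C:  0.1117·cos θ + -0.1953·sin θ = 0.0943
  θ1 = atan2(B,A) + arccos(C/0.2250) = 0.0873
rotate P by −φ2: (-0.0366, 0.0000, -0.1953)
  A=0.1666, B=-0.1953, C=(l²−L²−A²−y'²−z²)/(2L)=0.0467
  θ2 = atan2(B,A) + arccos(C/0.2567) = 0.5234
φ3=240.0° → target in arm frame (0.0183, 0.0317)
  e−x'=0.1117;  (l²−L²−(e−x')²−y'²−z²)/2L = 0.0943
  √(A²+B²)=0.2250;  θ3 = -1.0513+1.1385 ≈ 0.0872

θ₁ = 0.0873, θ₂ = 0.5234, θ₃ = 0.0872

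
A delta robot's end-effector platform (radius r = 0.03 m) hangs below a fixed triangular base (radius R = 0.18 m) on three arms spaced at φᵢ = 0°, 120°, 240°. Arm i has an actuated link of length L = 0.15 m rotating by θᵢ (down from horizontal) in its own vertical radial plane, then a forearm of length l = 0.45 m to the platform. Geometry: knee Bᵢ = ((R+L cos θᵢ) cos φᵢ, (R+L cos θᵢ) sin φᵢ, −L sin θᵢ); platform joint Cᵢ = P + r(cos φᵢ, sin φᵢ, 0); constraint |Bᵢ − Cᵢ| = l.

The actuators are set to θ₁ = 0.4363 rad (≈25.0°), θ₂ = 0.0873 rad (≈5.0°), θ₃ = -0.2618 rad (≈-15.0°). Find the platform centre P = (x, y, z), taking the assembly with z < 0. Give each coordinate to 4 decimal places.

φ1=0.0°: virtual centre (0.2859, 0.0000, -0.0634), radius l
arm 2 at φ=120.0°: e+L cos θ2 = 0.2994;  O2 = (-0.1497, 0.2593, -0.0131)
O3 = (0.2949·cos240.0°, 0.2949·sin240.0°, 0.0388) = (-0.1474, -0.2554, 0.0388)
eliminate P² terms by subtracting sphere 1 from 2 and 3
plane₁₂: -0.8713x+0.5186y+0.1006z = 0.0040
det = 0.8946;  x = -0.0039+0.1760z,  y = 0.0013+0.1016z
into |P−O₁|² = l²: 1.0413z² + 0.0251z + -0.1145 = 0;  Δ = 0.4775;  z = -0.3438 or 0.3198 → z<0 root = -0.3438
x = -0.0644, y = -0.0336

(-0.0644, -0.0336, -0.3438)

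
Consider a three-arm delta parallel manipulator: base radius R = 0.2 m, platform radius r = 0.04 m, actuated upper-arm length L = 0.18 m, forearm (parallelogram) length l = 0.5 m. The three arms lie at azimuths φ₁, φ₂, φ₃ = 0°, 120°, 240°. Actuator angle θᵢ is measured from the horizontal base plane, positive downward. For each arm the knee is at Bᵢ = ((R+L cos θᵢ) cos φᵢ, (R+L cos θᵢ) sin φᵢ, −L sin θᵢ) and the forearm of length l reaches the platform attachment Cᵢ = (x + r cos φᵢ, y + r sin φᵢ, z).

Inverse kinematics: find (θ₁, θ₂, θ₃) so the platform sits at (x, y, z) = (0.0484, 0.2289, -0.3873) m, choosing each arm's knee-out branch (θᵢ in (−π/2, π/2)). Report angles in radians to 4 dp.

θ₁ = 0.2616, θ₂ = -0.3492, θ₃ = 1.2217

arm 1 (φ=0.0°): x'=0.0484, y'=0.2289
  A cos θ + B sin θ = C:  0.1116·cos θ + -0.3873·sin θ = 0.0076
  √(A²+B²)=0.4031;  θ1 = -1.2902+1.5519 ≈ 0.2616
φ2=120.0° → target in arm frame (0.1740, -0.1564)
  e−x'=-0.0140;  (l²−L²−(e−x')²−y'²−z²)/2L = 0.1193
  γ=atan2(-0.3873,-0.0140)=-1.6070;  ψ=arccos(0.3079)=1.2579;  θ2=γ+ψ≈-0.3492
arm 3 (φ=240.0°): x'=-0.2224, y'=-0.0725
  e−x'=0.3824;  (l²−L²−(e−x')²−y'²−z²)/2L = -0.2331
  θ3 = atan2(B,A) + arccos(C/0.5443) = 1.2217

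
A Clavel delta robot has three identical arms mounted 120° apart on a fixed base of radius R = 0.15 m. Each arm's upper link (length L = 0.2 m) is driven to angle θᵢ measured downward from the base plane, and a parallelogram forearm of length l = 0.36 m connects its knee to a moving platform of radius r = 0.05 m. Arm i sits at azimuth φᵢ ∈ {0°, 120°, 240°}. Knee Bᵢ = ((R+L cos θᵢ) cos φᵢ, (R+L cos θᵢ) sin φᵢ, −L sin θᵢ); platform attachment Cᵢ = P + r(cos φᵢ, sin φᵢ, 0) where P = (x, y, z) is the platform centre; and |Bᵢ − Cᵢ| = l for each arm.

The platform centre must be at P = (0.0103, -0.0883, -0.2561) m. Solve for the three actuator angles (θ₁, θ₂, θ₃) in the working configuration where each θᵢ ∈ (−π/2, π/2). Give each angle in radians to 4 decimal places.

arm 1 (φ=0.0°): x'=0.0103, y'=-0.0883
  A=0.0897, B=-0.2561, C=(l²−L²−A²−y'²−z²)/(2L)=0.0204
  γ=atan2(-0.2561,0.0897)=-1.2339;  ψ=arccos(0.0753)=1.4955;  θ1=γ+ψ≈0.2616
arm 2 (φ=120.0°): x'=-0.0816, y'=0.0352
  A cos θ + B sin θ = C:  0.1816·cos θ + -0.2561·sin θ = -0.0255
  θ2 = atan2(B,A) + arccos(C/0.3140) = 0.6983
rotate P by −φ3: (0.0713, 0.0531, -0.2561)
  A=0.0287, B=-0.2561, C=(l²−L²−A²−y'²−z²)/(2L)=0.0509
  √(A²+B²)=0.2577;  θ3 = -1.4593+1.3718 ≈ -0.0874

θ₁ = 0.2616, θ₂ = 0.6983, θ₃ = -0.0874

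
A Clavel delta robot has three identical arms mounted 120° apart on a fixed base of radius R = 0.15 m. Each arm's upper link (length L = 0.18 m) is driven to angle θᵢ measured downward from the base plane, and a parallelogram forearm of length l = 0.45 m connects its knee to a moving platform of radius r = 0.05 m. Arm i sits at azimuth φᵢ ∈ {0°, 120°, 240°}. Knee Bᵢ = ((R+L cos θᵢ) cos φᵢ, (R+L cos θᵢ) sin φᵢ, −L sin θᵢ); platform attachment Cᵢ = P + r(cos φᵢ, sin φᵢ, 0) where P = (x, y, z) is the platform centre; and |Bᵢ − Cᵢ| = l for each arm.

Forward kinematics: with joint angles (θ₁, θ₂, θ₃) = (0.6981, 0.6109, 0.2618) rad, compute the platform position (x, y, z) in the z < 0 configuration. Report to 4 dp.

(-0.0544, -0.0610, -0.4524)

O1 = (0.2379·cos0.0°, 0.2379·sin0.0°, -0.1157) = (0.2379, 0.0000, -0.1157)
φ2=120.0°: virtual centre (-0.1237, 0.2143, -0.1032), radius l
φ3=240.0°: virtual centre (-0.1369, -0.2372, -0.0466), radius l
eliminate P² terms by subtracting sphere 1 from 2 and 3
[-0.7232 0.4286 0.0249]·P = 0.0019;  [-0.7496 -0.4744 0.1382]·P = 0.0072
det = 0.6644;  x = -0.0060+0.1069z,  y = -0.0057+0.1224z
into |P−O₁|² = l²: 1.0264z² + 0.1778z + -0.1296 = 0;  Δ = 0.5637;  z = -0.4524 or 0.2791 → z<0 root = -0.4524
x = -0.0544, y = -0.0610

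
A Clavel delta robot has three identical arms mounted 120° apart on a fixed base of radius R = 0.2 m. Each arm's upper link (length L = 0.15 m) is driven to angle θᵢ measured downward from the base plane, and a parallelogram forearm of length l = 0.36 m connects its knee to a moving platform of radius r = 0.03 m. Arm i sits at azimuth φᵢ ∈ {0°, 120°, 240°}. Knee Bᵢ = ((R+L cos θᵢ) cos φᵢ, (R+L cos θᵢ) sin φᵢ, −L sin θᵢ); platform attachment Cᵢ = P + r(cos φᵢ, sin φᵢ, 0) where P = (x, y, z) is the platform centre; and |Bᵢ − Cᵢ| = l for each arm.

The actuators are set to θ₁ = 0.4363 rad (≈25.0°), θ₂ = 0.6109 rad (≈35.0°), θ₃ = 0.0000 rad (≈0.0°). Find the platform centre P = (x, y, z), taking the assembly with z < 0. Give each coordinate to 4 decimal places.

(-0.0093, -0.0459, -0.2311)

φ1=0.0°: virtual centre (0.3059, 0.0000, -0.0634), radius l
S2 = (0.2929·cos120.0°, 0.2929·sin120.0°, -0.0860) = (-0.1464, 0.2536, -0.0860)
S3 = (0.3200·cos240.0°, 0.3200·sin240.0°, 0.0000) = (-0.1600, -0.2771, 0.0000)
subtract pairs → two planes through P
plane₁₂: -0.9048x+0.5073y+-0.0453z = -0.0044
Cramer: x(z) = 0.0000+0.0402z;  y(z) = -0.0087+0.1611z
sphere 1 gives Az²+Bz+C=0 with A=1.0276, B=0.0994, C=-0.0319;  B²−4AC=0.1411;  roots -0.2311, 0.1344;  negative root z = -0.2311
x = -0.0093, y = -0.0459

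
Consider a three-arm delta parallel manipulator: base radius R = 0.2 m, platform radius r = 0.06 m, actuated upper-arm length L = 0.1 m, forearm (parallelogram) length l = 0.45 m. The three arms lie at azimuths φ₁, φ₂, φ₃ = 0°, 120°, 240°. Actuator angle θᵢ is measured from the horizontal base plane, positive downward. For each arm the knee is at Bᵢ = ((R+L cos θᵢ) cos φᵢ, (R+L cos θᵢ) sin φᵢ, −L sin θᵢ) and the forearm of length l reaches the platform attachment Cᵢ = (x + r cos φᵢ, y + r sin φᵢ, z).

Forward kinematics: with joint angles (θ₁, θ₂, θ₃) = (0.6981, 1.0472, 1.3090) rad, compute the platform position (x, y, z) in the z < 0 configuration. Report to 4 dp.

arm 1 at φ=0.0°: e+L cos θ1 = 0.2166;  O1 = (0.2166, 0.0000, -0.0643)
φ2=120.0°: virtual centre (-0.0950, 0.1645, -0.0866), radius l
O3 = (0.1659·cos240.0°, 0.1659·sin240.0°, -0.0966) = (-0.0829, -0.1437, -0.0966)
eliminate P² terms by subtracting sphere 1 from 2 and 3
linear system: -0.6232x+0.3291y = -0.0074−-0.0447z; -0.5991x+-0.2873y = -0.0142−-0.0646z
Cramer: x(z) = 0.0181-0.0906z;  y(z) = 0.0117-0.0360z
sphere 1 gives Az²+Bz+C=0 with A=1.0095, B=0.1637, C=-0.1588;  B²−4AC=0.6682;  roots -0.4859, 0.3238;  negative root z = -0.4859
x = 0.0622, y = 0.0291

(0.0622, 0.0291, -0.4859)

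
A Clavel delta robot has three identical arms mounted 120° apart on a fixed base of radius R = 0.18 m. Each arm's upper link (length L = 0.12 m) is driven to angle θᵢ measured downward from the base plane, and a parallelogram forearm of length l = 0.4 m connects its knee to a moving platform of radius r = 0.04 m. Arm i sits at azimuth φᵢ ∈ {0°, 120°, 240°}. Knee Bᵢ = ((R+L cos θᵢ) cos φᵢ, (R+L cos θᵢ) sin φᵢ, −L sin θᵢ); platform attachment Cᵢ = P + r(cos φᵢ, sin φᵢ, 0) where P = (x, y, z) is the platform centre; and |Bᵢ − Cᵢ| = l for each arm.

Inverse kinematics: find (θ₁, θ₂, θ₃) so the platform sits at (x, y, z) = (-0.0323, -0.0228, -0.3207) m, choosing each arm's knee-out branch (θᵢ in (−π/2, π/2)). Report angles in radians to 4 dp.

arm 1 (φ=0.0°): x'=-0.0323, y'=-0.0228
  A cos θ + B sin θ = C:  0.1723·cos θ + -0.3207·sin θ = 0.0523
  θ1 = atan2(B,A) + arccos(C/0.3641) = 0.3489
φ2=120.0° → target in arm frame (-0.0036, 0.0394)
  A=0.1436, B=-0.3207, C=(l²−L²−A²−y'²−z²)/(2L)=0.0858
  γ=atan2(-0.3207,0.1436)=-1.1498;  ψ=arccos(0.2441)=1.3242;  θ2=γ+ψ≈0.1744
φ3=240.0° → target in arm frame (0.0359, -0.0166)
  e−x'=0.1041;  (l²−L²−(e−x')²−y'²−z²)/2L = 0.1318
  θ3 = atan2(B,A) + arccos(C/0.3372) = -0.0878

θ₁ = 0.3489, θ₂ = 0.1744, θ₃ = -0.0878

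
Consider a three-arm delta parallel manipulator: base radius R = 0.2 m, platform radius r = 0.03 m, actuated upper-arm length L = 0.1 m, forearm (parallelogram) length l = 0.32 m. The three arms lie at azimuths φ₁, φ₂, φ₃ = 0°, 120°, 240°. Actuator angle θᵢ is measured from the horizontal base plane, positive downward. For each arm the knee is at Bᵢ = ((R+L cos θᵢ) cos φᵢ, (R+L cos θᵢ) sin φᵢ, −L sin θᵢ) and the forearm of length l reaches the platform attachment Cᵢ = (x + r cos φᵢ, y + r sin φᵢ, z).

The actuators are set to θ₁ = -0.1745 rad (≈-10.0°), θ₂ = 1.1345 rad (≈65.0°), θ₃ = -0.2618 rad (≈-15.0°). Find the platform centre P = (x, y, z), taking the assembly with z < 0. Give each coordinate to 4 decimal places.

arm 1 at φ=0.0°: (R−r)+L cos θ1 = 0.2685;  O1 = (0.2685, 0.0000, 0.0174)
O2 = (0.2123·cos120.0°, 0.2123·sin120.0°, -0.0906) = (-0.1061, 0.1838, -0.0906)
O3 = (0.2666·cos240.0°, 0.2666·sin240.0°, 0.0259) = (-0.1333, -0.2309, 0.0259)
eliminate P² terms by subtracting sphere 1 from 2 and 3
[-0.7492 0.3676 -0.2160]·P = -0.0191;  [-0.8036 -0.4618 0.0170]·P = -0.0006
det = 0.6414;  x = 0.0141+-0.1457z,  y = -0.0232+0.2905z
into |P−O₁|² = l²: 1.1056z² + 0.0259z + -0.0369 = 0;  Δ = 0.1637;  z = -0.1947 or 0.1713 → z<0 root = -0.1947
x = 0.0425, y = -0.0798

(0.0425, -0.0798, -0.1947)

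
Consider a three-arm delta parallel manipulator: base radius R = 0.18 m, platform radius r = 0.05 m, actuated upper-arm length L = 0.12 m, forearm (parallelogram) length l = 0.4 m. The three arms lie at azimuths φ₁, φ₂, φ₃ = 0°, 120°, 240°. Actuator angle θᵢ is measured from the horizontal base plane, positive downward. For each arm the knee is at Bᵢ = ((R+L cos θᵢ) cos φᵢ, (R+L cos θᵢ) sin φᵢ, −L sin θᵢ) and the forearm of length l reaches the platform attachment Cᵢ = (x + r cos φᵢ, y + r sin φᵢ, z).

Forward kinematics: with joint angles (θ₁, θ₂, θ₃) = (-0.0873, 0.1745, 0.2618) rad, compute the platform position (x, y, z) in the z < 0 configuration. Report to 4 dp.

O1 = (0.2495·cos0.0°, 0.2495·sin0.0°, 0.0105) = (0.2495, 0.0000, 0.0105)
O2 = (0.2482·cos120.0°, 0.2482·sin120.0°, -0.0208) = (-0.1241, 0.2149, -0.0208)
arm 3 at φ=240.0°: (R−r)+L cos θ3 = 0.2459;  O3 = (-0.1230, -0.2130, -0.0311)
|O₂|²−|O₁|² = -0.0004;  |O₃|²−|O₁|² = -0.0009
plane₁₂: -0.7473x+0.4299y+-0.0626z = -0.0004
Cramer: x(z) = 0.0009-0.0977z;  y(z) = 0.0007-0.0242z
into |P−O₁|² = l²: 1.0101z² + 0.0276z + -0.0981 = 0;  Δ = 0.3969;  z = -0.3255 or 0.2982 → z<0 root = -0.3255
x = 0.0327, y = 0.0086

(0.0327, 0.0086, -0.3255)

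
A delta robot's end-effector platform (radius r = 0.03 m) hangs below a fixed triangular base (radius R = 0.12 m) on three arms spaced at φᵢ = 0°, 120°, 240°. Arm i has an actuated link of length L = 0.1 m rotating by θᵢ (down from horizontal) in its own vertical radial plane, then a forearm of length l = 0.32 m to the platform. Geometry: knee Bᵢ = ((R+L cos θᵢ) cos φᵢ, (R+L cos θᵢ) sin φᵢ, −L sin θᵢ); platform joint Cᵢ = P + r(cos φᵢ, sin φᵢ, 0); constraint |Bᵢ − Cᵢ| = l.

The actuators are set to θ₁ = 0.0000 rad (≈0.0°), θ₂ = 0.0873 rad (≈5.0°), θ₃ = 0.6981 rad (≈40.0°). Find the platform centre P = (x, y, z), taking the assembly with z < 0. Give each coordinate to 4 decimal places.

φ1=0.0°: virtual centre (0.1900, 0.0000, 0.0000), radius l
O2 = (0.1896·cos120.0°, 0.1896·sin120.0°, -0.0087) = (-0.0948, 0.1642, -0.0087)
φ3=240.0°: virtual centre (-0.0833, -0.1443, -0.0643), radius l
subtract pairs → two planes through P
linear system: -0.5696x+0.3284y = -0.0001−-0.0174z; -0.5466x+-0.2886y = -0.0042−-0.1286z
det = 0.3439;  x = 0.0041+-0.1374z,  y = 0.0069+-0.1852z
quadratic in z: (1.0532)z²+(0.0485)z+(-0.0678)=0, √Δ=0.5366 → z ∈ {-0.2778, 0.2317}; z = -0.2778 (taking z<0)
x = 0.0422, y = 0.0583

(0.0422, 0.0583, -0.2778)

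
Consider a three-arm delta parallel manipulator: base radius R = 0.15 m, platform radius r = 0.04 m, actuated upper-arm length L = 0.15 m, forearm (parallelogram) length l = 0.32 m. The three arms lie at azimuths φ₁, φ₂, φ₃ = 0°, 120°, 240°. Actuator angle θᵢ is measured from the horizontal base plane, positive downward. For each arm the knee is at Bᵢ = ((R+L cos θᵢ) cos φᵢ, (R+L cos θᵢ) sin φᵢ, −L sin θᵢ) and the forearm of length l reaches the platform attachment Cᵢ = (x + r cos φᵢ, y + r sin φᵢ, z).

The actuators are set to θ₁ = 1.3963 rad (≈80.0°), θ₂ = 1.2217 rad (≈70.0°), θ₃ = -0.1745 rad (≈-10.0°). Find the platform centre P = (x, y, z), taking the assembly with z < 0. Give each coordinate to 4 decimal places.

(-0.1149, -0.1446, -0.2838)

arm 1 at φ=0.0°: e+L cos θ1 = 0.1360;  S1 = (0.1360, 0.0000, -0.1477)
S2 = (0.1613·cos120.0°, 0.1613·sin120.0°, -0.1410) = (-0.0807, 0.1397, -0.1410)
S3 = (0.2577·cos240.0°, 0.2577·sin240.0°, 0.0260) = (-0.1289, -0.2232, 0.0260)
|S₂|²−|S₁|² = 0.0056;  |S₃|²−|S₁|² = 0.0268
linear system: -0.4334x+0.2794y = 0.0056−0.0135z; -0.5298x+-0.4464y = 0.0268−0.3475z
det = 0.3415;  x = -0.0292+0.3020z,  y = -0.0254+0.4201z
sphere 1 gives Az²+Bz+C=0 with A=1.2677, B=0.1743, C=-0.0526;  B²−4AC=0.2973;  roots -0.2838, 0.1463;  negative root z = -0.2838
x = -0.1149, y = -0.1446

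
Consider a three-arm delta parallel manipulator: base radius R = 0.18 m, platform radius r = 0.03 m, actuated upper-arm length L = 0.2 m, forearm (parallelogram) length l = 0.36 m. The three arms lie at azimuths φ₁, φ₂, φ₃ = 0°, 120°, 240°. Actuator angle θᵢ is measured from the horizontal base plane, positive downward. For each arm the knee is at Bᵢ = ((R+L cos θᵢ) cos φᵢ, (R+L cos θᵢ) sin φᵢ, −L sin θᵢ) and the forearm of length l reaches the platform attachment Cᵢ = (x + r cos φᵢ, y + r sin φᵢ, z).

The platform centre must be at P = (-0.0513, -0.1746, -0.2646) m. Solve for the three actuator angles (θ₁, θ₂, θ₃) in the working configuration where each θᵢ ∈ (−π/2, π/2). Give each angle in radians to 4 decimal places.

φ1=0.0° → target in arm frame (-0.0513, -0.1746)
  A=0.2013, B=-0.2646, C=(l²−L²−A²−y'²−z²)/(2L)=-0.1286
  θ1 = atan2(B,A) + arccos(C/0.3325) = 1.0474
rotate P by −φ2: (-0.1256, 0.1317, -0.2646)
  A cos θ + B sin θ = C:  0.2756·cos θ + -0.2646·sin θ = -0.1842
  √(A²+B²)=0.3820;  θ2 = -0.7651+2.0740 ≈ 1.3089
φ3=240.0° → target in arm frame (0.1769, 0.0429)
  e−x'=-0.0269;  (l²−L²−(e−x')²−y'²−z²)/2L = 0.0426
  γ=atan2(-0.2646,-0.0269)=-1.6720;  ψ=arccos(0.1601)=1.4100;  θ3=γ+ψ≈-0.2619

θ₁ = 1.0474, θ₂ = 1.3089, θ₃ = -0.2619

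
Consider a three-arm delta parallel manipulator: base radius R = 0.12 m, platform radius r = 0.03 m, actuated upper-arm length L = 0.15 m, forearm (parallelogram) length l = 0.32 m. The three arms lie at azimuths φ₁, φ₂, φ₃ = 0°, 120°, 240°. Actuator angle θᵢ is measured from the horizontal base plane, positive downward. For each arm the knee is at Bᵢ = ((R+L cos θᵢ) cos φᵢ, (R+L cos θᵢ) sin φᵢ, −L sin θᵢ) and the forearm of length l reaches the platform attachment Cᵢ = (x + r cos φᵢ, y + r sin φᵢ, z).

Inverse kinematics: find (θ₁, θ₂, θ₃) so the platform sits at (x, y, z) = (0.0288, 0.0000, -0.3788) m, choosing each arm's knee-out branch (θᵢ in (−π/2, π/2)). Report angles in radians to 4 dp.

arm 1 (φ=0.0°): x'=0.0288, y'=0.0000
  A=0.0612, B=-0.3788, C=(l²−L²−A²−y'²−z²)/(2L)=-0.2244
  θ1 = atan2(B,A) + arccos(C/0.3837) = 0.7850
arm 2 (φ=120.0°): x'=-0.0144, y'=-0.0249
  e−x'=0.1044;  (l²−L²−(e−x')²−y'²−z²)/2L = -0.2504
  γ=atan2(-0.3788,0.1044)=-1.3019;  ψ=arccos(-0.6372)=2.2617;  θ2=γ+ψ≈0.9598
arm 3 (φ=240.0°): x'=-0.0144, y'=0.0249
  e−x'=0.1044;  (l²−L²−(e−x')²−y'²−z²)/2L = -0.2504
  θ3 = atan2(B,A) + arccos(C/0.3929) = 0.9598

θ₁ = 0.7850, θ₂ = 0.9598, θ₃ = 0.9598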